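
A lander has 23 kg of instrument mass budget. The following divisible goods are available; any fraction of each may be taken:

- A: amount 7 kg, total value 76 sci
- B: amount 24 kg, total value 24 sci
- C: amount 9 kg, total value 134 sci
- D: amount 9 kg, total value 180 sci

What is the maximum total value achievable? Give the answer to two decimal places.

368.29

Take in order of value per unit:
- D (180/9 per unit): all 9 → value 180, running total 180.00
- C (134/9 per unit): all 9 → value 134, running total 314.00
- A (76/7 per unit): 5 of 7 → value 5×76/7 = 54.2857, running total 368.29
Total 368.29.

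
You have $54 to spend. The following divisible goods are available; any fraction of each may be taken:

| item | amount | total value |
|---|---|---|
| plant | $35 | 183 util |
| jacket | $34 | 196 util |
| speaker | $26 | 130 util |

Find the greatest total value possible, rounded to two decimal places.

300.57

Take in order of value per unit:
- jacket (196/34 per unit): all 34 → value 196, running total 196.00
- plant (183/35 per unit): 20 of 35 → value 20×183/35 = 104.5714, running total 300.57
Total 300.57.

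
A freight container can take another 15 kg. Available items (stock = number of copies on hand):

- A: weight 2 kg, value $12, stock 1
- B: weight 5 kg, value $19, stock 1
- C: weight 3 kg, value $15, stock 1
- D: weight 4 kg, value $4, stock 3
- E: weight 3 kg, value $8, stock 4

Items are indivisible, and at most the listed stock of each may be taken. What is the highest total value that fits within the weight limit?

$54

Best selections within weight 15 and stock limits:
- 1×A + 1×B + 1×C + 1×E: weight 13, value 54
- 1×A + 1×C + 3×E: weight 14, value 51
- 1×B + 1×C + 2×E: weight 14, value 50
- 1×A + 1×B + 1×C + 1×D: weight 14, value 50
Best: $54.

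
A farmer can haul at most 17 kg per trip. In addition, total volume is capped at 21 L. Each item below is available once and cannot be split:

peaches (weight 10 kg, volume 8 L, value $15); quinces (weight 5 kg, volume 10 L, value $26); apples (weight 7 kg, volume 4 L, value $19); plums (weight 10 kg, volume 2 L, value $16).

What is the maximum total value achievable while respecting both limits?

Feasible sets respecting both limits:
- quinces+apples: weight 12, volume 14, value 45
- quinces+plums: weight 15, volume 12, value 42
- peaches+quinces: weight 15, volume 18, value 41
- apples+plums: weight 17, volume 6, value 35
Best: $45.

$45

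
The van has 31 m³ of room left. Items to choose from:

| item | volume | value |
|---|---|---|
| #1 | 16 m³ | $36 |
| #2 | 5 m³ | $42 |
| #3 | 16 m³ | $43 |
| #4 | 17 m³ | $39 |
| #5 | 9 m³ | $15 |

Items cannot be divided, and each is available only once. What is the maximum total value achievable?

$100

This is a 0/1 knapsack; check combinations near the capacity.
- #2+#3+#5: volume 5+16+9=30, value 42+43+15=100
- #2+#4+#5: volume 5+17+9=31, value 42+39+15=96
- #1+#2+#5: volume 16+5+9=30, value 36+42+15=93
- #2+#3: volume 5+16=21, value 42+43=85
Best: $100.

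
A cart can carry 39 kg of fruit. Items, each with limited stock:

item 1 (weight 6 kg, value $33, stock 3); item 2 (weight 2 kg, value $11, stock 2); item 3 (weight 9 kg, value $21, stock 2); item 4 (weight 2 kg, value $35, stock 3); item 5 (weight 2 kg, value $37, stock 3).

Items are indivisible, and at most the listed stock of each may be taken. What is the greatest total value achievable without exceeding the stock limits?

$337

Top feasible selections:
- 3×item 1 + 2×item 2 + 3×item 4 + 3×item 5: weight 34, value 337
- 3×item 1 + 1×item 3 + 3×item 4 + 3×item 5: weight 39, value 336
Best: $337.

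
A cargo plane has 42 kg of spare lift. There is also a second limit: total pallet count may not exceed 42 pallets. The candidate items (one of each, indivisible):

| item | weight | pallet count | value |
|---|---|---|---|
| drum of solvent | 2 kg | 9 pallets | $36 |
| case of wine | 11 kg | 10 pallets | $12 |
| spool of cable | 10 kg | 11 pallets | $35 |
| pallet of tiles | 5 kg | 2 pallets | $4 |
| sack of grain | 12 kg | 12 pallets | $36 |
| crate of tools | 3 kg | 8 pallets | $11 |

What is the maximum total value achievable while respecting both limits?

$122

Feasible sets respecting both limits:
- drum of solvent+spool of cable+pallet of tiles+sack of grain+crate of tools: weight 32, pallet count 42, value 122
- drum of solvent+case of wine+spool of cable+sack of grain: weight 35, pallet count 42, value 119
- drum of solvent+spool of cable+sack of grain+crate of tools: weight 27, pallet count 40, value 118
Best: $122.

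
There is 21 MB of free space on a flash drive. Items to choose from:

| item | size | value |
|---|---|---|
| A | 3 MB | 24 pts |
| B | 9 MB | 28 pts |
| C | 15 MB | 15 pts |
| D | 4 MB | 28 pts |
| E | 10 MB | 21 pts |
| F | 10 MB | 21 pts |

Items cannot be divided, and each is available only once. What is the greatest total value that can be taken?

Check high-value combinations within 21 MB:
- A+B+D: size 3+9+4=16, value 24+28+28=80
- A+D+E: size 3+4+10=17, value 24+28+21=73
- A+D+F: size 3+4+10=17, value 24+28+21=73
- B+D: size 9+4=13, value 28+28=56
Best: 80 pts.

80 pts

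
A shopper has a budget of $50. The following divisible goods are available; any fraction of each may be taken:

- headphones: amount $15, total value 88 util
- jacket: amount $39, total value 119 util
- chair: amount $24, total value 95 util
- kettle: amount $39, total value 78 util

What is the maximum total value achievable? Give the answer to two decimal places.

216.56

Take in order of value per unit:
- headphones (88/15 per unit): all 15 → value 88, running total 88.00
- chair (95/24 per unit): all 24 → value 95, running total 183.00
- jacket (119/39 per unit): 11 of 39 → value 11×119/39 = 33.5641, running total 216.56
Total 216.56.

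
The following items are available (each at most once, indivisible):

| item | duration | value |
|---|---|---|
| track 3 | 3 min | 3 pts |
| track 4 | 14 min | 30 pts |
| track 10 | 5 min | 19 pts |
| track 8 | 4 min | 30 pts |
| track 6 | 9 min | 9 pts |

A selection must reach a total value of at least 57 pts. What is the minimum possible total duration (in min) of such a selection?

Subsets with value ≥ 57, sorted by total duration:
- track 4+track 8: duration 18, value 60
- track 10+track 8+track 6: duration 18, value 58
Minimum duration: 18 min.

18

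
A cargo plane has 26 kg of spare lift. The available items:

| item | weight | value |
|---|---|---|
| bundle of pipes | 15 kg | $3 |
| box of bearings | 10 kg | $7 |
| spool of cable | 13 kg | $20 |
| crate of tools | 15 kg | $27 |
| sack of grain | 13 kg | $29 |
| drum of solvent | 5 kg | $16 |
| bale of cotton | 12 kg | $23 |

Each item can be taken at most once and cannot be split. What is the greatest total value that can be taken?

$52

Check high-value combinations within 26 kg:
- sack of grain+bale of cotton: weight 13+12=25, value 29+23=52
- spool of cable+sack of grain: weight 13+13=26, value 20+29=49
- sack of grain+drum of solvent: weight 13+5=18, value 29+16=45
Best: $52.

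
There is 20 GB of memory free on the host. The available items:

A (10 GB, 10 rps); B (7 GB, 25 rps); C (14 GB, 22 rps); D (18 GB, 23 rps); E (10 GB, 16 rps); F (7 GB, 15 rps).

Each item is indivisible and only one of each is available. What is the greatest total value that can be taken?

Check high-value combinations within 20 GB:
- B+E: memory 7+10=17, value 25+16=41
- B+F: memory 7+7=14, value 25+15=40
- A+B: memory 10+7=17, value 10+25=35
Best: 41 rps.

41 rps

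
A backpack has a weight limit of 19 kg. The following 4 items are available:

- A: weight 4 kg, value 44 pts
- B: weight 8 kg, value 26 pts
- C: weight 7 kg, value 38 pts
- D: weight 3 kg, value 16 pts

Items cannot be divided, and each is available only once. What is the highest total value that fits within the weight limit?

108 pts

Check high-value combinations within 19 kg:
- A+B+C: weight 4+8+7=19, value 44+26+38=108
- A+C+D: weight 4+7+3=14, value 44+38+16=98
- A+B+D: weight 4+8+3=15, value 44+26+16=86
Best: 108 pts.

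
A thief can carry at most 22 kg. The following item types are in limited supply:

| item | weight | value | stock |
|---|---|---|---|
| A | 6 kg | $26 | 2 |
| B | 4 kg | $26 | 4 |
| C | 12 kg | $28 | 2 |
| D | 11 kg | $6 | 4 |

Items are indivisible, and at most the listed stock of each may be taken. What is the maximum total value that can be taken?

$130

Best selections within weight 22 and stock limits:
- 1×A + 4×B: weight 22, value 130
- 4×B: weight 16, value 104
- 1×A + 3×B: weight 18, value 104
Best: $130.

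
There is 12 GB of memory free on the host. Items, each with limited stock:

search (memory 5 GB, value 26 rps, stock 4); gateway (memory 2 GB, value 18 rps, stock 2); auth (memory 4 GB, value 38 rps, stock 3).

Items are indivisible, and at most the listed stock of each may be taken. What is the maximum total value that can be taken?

114 rps

Top feasible selections:
- 3×auth: memory 12, value 114
- 2×gateway + 2×auth: memory 12, value 112
- 1×gateway + 2×auth: memory 10, value 94
- 1×search + 1×gateway + 1×auth: memory 11, value 82
Best: 114 rps.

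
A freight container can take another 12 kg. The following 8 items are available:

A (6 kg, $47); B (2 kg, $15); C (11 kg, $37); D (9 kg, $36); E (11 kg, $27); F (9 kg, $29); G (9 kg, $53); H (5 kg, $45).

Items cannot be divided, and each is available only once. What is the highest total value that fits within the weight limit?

$92

This is a 0/1 knapsack; check combinations near the capacity.
- A+H: weight 6+5=11, value 47+45=92
- B+G: weight 2+9=11, value 15+53=68
- A+B: weight 6+2=8, value 47+15=62
- B+H: weight 2+5=7, value 15+45=60
- G: weight 9, value 53
Best: $92.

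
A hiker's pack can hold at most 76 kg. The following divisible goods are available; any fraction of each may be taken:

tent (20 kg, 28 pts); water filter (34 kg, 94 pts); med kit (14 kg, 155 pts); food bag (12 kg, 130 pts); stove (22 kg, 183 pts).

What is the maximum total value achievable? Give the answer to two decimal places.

Take in order of value per unit:
- med kit (155/14 per unit): all 14 → value 155, running total 155.00
- food bag (130/12 per unit): all 12 → value 130, running total 285.00
- stove (183/22 per unit): all 22 → value 183, running total 468.00
- water filter (94/34 per unit): 28 of 34 → value 28×94/34 = 77.4118, running total 545.41
Total 545.41.

545.41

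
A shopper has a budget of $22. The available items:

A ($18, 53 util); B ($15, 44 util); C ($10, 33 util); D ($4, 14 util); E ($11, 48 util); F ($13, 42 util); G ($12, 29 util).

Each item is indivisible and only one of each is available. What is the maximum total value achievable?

81 util

Check high-value combinations within $22:
- C+E: cost 10+11=21, value 33+48=81
- A+D: cost 18+4=22, value 53+14=67
- D+E: cost 4+11=15, value 14+48=62
- C+G: cost 10+12=22, value 33+29=62
- B+D: cost 15+4=19, value 44+14=58
Best: 81 util.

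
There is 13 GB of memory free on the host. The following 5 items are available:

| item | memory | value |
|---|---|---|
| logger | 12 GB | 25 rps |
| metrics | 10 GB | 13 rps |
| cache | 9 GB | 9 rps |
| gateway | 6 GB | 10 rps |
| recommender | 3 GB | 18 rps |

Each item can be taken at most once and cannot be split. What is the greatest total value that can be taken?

31 rps

Check high-value combinations within 13 GB:
- metrics+recommender: memory 10+3=13, value 13+18=31
- gateway+recommender: memory 6+3=9, value 10+18=28
- cache+recommender: memory 9+3=12, value 9+18=27
- logger: memory 12, value 25
- recommender: memory 3, value 18
Best: 31 rps.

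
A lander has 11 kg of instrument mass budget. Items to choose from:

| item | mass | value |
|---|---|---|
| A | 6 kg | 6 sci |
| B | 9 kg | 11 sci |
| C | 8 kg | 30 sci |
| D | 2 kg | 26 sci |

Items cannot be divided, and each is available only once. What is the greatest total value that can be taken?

56 sci

Check high-value combinations within 11 kg:
- C+D: mass 8+2=10, value 30+26=56
- B+D: mass 9+2=11, value 11+26=37
- A+D: mass 6+2=8, value 6+26=32
- C: mass 8, value 30
- D: mass 2, value 26
Best: 56 sci.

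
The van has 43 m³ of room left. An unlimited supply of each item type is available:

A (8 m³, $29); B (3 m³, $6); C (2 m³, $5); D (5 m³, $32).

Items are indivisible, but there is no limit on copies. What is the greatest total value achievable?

Best value-per-unit is D at 32/5; filling with it alone gives 8×32 = 256.
Optimal mix: 1×B + 8×D → volume 43, value 262.

$262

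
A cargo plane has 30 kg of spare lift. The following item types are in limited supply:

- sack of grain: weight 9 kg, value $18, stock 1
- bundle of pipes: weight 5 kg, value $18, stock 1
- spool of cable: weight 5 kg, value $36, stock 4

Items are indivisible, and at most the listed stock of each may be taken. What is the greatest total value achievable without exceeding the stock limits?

Top feasible selections:
- 1×bundle of pipes + 4×spool of cable: weight 25, value 162
- 1×sack of grain + 4×spool of cable: weight 29, value 162
- 4×spool of cable: weight 20, value 144
- 1×sack of grain + 1×bundle of pipes + 3×spool of cable: weight 29, value 144
Best: $162.

$162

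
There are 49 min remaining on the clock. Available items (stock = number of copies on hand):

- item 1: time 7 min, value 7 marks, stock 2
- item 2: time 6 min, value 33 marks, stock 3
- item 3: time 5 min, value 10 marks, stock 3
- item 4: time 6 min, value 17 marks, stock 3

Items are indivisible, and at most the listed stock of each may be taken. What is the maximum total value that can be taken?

170 marks

Top feasible selections:
- 3×item 2 + 2×item 3 + 3×item 4: time 46, value 170
- 1×item 1 + 3×item 2 + 1×item 3 + 3×item 4: time 48, value 167
- 3×item 2 + 3×item 3 + 2×item 4: time 45, value 163
- 3×item 2 + 1×item 3 + 3×item 4: time 41, value 160
Best: 170 marks.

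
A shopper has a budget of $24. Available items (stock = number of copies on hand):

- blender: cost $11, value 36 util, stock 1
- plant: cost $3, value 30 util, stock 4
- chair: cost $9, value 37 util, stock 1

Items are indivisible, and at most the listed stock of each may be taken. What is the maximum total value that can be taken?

Top feasible selections:
- 4×plant + 1×chair: cost 21, value 157
- 1×blender + 4×plant: cost 23, value 156
- 3×plant + 1×chair: cost 18, value 127
- 1×blender + 3×plant: cost 20, value 126
Best: 157 util.

157 util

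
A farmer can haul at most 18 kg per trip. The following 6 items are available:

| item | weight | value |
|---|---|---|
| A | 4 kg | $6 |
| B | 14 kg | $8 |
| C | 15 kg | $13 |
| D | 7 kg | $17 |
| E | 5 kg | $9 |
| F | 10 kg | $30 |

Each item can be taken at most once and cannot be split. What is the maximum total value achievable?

Check high-value combinations within 18 kg:
- D+F: weight 7+10=17, value 17+30=47
- E+F: weight 5+10=15, value 9+30=39
- A+F: weight 4+10=14, value 6+30=36
Best: $47.

$47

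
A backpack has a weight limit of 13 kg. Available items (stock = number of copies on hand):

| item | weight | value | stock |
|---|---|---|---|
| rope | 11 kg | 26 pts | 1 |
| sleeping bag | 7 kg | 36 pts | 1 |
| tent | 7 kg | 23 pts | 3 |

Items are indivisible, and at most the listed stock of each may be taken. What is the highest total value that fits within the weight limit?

36 pts

Best selections within weight 13 and stock limits:
- 1×sleeping bag: weight 7, value 36
- 1×rope: weight 11, value 26
- 1×tent: weight 7, value 23
Best: 36 pts.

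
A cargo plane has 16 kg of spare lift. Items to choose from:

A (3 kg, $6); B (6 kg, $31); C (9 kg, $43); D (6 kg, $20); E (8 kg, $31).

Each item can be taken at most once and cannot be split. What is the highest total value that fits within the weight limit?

Check high-value combinations within 16 kg:
- B+C: weight 6+9=15, value 31+43=74
- C+D: weight 9+6=15, value 43+20=63
- B+E: weight 6+8=14, value 31+31=62
Best: $74.

$74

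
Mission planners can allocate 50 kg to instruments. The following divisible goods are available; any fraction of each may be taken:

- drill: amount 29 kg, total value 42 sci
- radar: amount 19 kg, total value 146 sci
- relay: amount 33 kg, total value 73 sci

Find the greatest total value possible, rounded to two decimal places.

214.58

Take in order of value per unit:
- radar (146/19 per unit): all 19 → value 146, running total 146.00
- relay (73/33 per unit): 31 of 33 → value 31×73/33 = 68.5758, running total 214.58
Total 214.58.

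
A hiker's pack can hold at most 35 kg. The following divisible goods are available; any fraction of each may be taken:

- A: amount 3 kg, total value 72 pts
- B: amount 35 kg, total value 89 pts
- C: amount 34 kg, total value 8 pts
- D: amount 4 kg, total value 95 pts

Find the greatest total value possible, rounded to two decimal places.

Take in order of value per unit:
- A (72/3 per unit): all 3 → value 72, running total 72.00
- D (95/4 per unit): all 4 → value 95, running total 167.00
- B (89/35 per unit): 28 of 35 → value 28×89/35 = 71.2000, running total 238.20
Total 238.20.

238.20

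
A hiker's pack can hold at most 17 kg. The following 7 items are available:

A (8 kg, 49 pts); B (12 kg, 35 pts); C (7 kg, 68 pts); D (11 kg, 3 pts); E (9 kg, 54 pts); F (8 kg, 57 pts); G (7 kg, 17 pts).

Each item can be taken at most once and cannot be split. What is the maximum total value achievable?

125 pts

This is a 0/1 knapsack; check combinations near the capacity.
- C+F: weight 7+8=15, value 68+57=125
- C+E: weight 7+9=16, value 68+54=122
- A+C: weight 8+7=15, value 49+68=117
- E+F: weight 9+8=17, value 54+57=111
Best: 125 pts.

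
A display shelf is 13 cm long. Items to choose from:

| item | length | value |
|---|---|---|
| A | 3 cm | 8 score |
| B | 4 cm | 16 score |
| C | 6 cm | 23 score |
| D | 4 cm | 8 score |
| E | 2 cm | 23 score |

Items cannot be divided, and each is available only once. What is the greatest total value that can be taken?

62 score

Check high-value combinations within 13 cm:
- B+C+E: length 4+6+2=12, value 16+23+23=62
- A+B+D+E: length 3+4+4+2=13, value 8+16+8+23=55
- A+C+E: length 3+6+2=11, value 8+23+23=54
- C+D+E: length 6+4+2=12, value 23+8+23=54
- A+B+E: length 3+4+2=9, value 8+16+23=47
Best: 62 score.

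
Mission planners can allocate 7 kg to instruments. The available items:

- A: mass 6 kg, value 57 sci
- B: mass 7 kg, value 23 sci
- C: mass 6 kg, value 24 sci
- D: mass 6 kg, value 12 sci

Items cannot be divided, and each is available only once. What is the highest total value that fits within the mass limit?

This is a 0/1 knapsack; check combinations near the capacity.
- A: mass 6, value 57
- C: mass 6, value 24
- B: mass 7, value 23
- D: mass 6, value 12
Best: 57 sci.

57 sci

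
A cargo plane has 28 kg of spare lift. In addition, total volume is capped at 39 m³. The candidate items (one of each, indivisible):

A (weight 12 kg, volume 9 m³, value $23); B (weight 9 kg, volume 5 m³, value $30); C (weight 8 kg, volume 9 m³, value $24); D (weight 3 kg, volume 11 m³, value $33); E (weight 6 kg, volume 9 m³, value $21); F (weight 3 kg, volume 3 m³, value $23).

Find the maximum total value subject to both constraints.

$110

Feasible sets respecting both limits:
- B+C+D+F: weight 23, volume 28, value 110
- A+B+D+F: weight 27, volume 28, value 109
- B+C+D+E: weight 26, volume 34, value 108
- B+D+E+F: weight 21, volume 28, value 107
Best: $110.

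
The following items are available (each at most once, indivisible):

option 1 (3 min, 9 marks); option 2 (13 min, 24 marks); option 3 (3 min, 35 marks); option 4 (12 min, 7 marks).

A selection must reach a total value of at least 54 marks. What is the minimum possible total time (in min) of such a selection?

16

Subsets with value ≥ 54, sorted by total time:
- option 2+option 3: time 16, value 59
- option 1+option 2+option 3: time 19, value 68
Minimum time: 16 min.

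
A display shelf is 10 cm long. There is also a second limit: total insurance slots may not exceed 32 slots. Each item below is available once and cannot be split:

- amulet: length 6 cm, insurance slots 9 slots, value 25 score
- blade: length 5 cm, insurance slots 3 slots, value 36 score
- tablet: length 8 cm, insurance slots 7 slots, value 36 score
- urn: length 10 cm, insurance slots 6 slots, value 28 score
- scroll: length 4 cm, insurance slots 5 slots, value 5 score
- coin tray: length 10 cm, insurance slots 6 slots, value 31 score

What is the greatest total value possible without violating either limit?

41 score

Feasible sets respecting both limits:
- blade+scroll: length 9, insurance slots 8, value 41
- blade: length 5, insurance slots 3, value 36
- tablet: length 8, insurance slots 7, value 36
- coin tray: length 10, insurance slots 6, value 31
Best: 41 score.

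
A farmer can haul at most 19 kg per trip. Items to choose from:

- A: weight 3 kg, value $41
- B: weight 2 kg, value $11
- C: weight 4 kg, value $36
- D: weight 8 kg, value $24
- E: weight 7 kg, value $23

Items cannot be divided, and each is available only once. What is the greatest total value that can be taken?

$112

Check high-value combinations within 19 kg:
- A+B+C+D: weight 3+2+4+8=17, value 41+11+36+24=112
- A+B+C+E: weight 3+2+4+7=16, value 41+11+36+23=111
- A+C+D: weight 3+4+8=15, value 41+36+24=101
Best: $112.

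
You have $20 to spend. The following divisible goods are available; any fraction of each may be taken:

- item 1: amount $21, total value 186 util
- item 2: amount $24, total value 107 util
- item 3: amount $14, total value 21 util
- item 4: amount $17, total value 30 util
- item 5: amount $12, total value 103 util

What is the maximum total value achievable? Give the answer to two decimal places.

177.14

Take in order of value per unit:
- item 1 (186/21 per unit): 20 of 21 → value 20×186/21 = 177.1429, running total 177.14
Total 177.14.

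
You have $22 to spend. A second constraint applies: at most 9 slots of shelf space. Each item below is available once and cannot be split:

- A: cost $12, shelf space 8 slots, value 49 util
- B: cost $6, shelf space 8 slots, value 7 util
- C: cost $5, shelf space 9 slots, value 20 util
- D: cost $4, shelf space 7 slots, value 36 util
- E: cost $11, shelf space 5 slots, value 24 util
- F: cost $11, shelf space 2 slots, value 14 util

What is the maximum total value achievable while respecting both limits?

50 util

Feasible sets respecting both limits:
- D+F: cost 15, shelf space 9, value 50
- A: cost 12, shelf space 8, value 49
- E+F: cost 22, shelf space 7, value 38
- D: cost 4, shelf space 7, value 36
Best: 50 util.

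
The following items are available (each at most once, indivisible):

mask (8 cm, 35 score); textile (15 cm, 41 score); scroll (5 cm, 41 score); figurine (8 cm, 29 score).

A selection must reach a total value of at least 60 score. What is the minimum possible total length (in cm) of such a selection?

Subsets with value ≥ 60, sorted by total length:
- mask+scroll: length 13, value 76
- scroll+figurine: length 13, value 70
- mask+figurine: length 16, value 64
Minimum length: 13 cm.

13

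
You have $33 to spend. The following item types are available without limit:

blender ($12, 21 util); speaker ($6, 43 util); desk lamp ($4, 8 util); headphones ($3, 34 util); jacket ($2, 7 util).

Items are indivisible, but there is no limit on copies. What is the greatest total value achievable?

Best value-per-unit is headphones at 34/3, and filling with it alone uses cost 11×3=33. No mix of the others beats 11×34 = 374.

374 util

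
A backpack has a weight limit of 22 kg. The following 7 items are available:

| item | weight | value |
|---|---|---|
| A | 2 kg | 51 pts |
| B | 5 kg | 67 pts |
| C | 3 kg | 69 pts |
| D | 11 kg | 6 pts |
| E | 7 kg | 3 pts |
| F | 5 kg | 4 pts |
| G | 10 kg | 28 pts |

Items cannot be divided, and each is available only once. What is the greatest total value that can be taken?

215 pts

Check high-value combinations within 22 kg:
- A+B+C+G: weight 2+5+3+10=20, value 51+67+69+28=215
- A+B+C+E+F: weight 2+5+3+7+5=22, value 51+67+69+3+4=194
- A+B+C+D: weight 2+5+3+11=21, value 51+67+69+6=193
- A+B+C+F: weight 2+5+3+5=15, value 51+67+69+4=191
Best: 215 pts.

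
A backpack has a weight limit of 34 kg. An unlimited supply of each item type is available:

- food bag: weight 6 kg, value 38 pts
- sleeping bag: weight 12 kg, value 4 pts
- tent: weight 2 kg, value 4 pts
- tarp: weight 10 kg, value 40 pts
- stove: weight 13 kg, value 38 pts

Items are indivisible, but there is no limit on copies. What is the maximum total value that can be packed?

198 pts

Best value-per-unit is food bag at 38/6; filling with it alone gives 5×38 = 190.
Optimal mix: 5×food bag + 2×tent → weight 34, value 198.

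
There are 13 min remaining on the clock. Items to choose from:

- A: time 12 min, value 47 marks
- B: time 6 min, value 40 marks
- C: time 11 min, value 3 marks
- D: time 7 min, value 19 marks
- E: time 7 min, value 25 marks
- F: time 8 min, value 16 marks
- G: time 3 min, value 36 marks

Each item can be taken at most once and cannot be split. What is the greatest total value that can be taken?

Check high-value combinations within 13 min:
- B+G: time 6+3=9, value 40+36=76
- B+E: time 6+7=13, value 40+25=65
- E+G: time 7+3=10, value 25+36=61
- B+D: time 6+7=13, value 40+19=59
- D+G: time 7+3=10, value 19+36=55
Best: 76 marks.

76 marks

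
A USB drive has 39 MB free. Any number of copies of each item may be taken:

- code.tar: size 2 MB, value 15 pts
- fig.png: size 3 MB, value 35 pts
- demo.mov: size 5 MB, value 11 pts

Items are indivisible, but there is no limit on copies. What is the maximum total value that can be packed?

455 pts

Best value-per-unit is fig.png at 35/3, and filling with it alone uses size 13×3=39. No mix of the others beats 13×35 = 455.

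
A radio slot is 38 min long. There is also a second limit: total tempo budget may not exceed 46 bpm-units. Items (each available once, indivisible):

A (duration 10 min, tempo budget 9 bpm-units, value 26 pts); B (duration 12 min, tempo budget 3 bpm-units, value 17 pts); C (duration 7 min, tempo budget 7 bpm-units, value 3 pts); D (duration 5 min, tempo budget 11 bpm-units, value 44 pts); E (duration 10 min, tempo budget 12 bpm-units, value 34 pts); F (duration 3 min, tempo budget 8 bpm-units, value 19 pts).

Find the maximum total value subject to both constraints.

Feasible sets respecting both limits:
- A+D+E+F: duration 28, tempo budget 40, value 123
- A+B+D+E: duration 37, tempo budget 35, value 121
- B+C+D+E+F: duration 37, tempo budget 41, value 117
Best: 123 pts.

123 pts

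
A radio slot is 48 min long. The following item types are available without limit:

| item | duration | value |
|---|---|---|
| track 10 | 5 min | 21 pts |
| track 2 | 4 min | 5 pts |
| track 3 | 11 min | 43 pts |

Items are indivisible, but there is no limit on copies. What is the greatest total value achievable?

192 pts

Best value-per-unit is track 10 at 21/5; filling with it alone gives 9×21 = 189.
Optimal mix: 3×track 10 + 3×track 3 → duration 48, value 192.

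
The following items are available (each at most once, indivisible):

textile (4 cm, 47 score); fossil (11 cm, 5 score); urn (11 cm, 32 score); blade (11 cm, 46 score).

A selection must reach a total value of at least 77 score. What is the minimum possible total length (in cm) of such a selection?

Subsets with value ≥ 77, sorted by total length:
- textile+blade: length 15, value 93
- textile+urn: length 15, value 79
Minimum length: 15 cm.

15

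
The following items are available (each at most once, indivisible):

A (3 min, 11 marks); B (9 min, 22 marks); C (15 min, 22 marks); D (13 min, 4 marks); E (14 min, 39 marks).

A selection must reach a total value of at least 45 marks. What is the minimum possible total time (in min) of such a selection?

17

Subsets with value ≥ 45, sorted by total time:
- A+E: time 17, value 50
- B+E: time 23, value 61
Minimum time: 17 min.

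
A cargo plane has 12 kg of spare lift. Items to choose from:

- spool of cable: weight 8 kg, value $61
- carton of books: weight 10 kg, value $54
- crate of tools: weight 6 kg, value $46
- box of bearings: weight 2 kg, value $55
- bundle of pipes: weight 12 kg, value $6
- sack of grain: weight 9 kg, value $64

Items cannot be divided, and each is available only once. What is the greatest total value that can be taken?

$119

Check high-value combinations within 12 kg:
- box of bearings+sack of grain: weight 2+9=11, value 55+64=119
- spool of cable+box of bearings: weight 8+2=10, value 61+55=116
- carton of books+box of bearings: weight 10+2=12, value 54+55=109
- crate of tools+box of bearings: weight 6+2=8, value 46+55=101
Best: $119.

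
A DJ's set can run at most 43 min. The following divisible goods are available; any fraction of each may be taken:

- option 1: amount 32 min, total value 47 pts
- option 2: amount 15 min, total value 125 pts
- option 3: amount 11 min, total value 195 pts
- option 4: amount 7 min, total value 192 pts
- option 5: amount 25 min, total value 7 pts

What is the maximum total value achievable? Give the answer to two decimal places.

Take in order of value per unit:
- option 4 (192/7 per unit): all 7 → value 192, running total 192.00
- option 3 (195/11 per unit): all 11 → value 195, running total 387.00
- option 2 (125/15 per unit): all 15 → value 125, running total 512.00
- option 1 (47/32 per unit): 10 of 32 → value 10×47/32 = 14.6875, running total 526.69
Total 526.69.

526.69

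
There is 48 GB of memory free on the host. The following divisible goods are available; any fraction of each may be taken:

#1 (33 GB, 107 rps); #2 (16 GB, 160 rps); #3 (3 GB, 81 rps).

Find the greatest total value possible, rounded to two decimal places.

Take in order of value per unit:
- #3 (81/3 per unit): all 3 → value 81, running total 81.00
- #2 (160/16 per unit): all 16 → value 160, running total 241.00
- #1 (107/33 per unit): 29 of 33 → value 29×107/33 = 94.0303, running total 335.03
Total 335.03.

335.03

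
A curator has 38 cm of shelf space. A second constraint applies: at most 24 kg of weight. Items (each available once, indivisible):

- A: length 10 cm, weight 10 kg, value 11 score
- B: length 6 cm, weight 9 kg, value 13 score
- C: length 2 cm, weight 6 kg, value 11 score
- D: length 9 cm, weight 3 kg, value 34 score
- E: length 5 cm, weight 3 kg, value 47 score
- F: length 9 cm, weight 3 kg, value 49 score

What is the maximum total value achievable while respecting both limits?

154 score

Feasible sets respecting both limits:
- B+C+D+E+F: length 31, weight 24, value 154
- B+D+E+F: length 29, weight 18, value 143
- A+D+E+F: length 33, weight 19, value 141
- C+D+E+F: length 25, weight 15, value 141
Best: 154 score.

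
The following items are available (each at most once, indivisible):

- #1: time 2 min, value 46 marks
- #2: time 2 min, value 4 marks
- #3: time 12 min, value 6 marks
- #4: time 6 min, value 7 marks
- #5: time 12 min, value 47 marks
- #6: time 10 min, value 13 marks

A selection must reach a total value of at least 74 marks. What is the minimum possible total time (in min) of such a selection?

14

Subsets with value ≥ 74, sorted by total time:
- #1+#5: time 14, value 93
- #1+#2+#5: time 16, value 97
- #1+#4+#5: time 20, value 100
Minimum time: 14 min.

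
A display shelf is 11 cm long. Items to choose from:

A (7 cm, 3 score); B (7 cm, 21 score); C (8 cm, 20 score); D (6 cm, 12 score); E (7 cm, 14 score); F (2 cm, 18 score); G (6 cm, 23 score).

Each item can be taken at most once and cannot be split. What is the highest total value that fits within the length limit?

Check high-value combinations within 11 cm:
- F+G: length 2+6=8, value 18+23=41
- B+F: length 7+2=9, value 21+18=39
- C+F: length 8+2=10, value 20+18=38
Best: 41 score.

41 score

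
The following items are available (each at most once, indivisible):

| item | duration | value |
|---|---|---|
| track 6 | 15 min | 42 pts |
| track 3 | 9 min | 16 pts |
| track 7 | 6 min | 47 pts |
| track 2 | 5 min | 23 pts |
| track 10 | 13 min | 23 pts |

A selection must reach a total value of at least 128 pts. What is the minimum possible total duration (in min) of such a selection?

35

Subsets with value ≥ 128, sorted by total duration:
- track 6+track 3+track 7+track 2: duration 35, value 128
- track 6+track 7+track 2+track 10: duration 39, value 135
- track 6+track 3+track 7+track 10: duration 43, value 128
Minimum duration: 35 min.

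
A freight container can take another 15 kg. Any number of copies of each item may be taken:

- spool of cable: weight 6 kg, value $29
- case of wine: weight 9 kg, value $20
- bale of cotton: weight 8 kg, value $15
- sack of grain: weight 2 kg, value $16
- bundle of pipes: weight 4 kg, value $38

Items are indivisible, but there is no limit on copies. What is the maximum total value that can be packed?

Best value-per-unit is bundle of pipes at 38/4; filling with it alone gives 3×38 = 114.
Optimal mix: 1×sack of grain + 3×bundle of pipes → weight 14, value 130.

$130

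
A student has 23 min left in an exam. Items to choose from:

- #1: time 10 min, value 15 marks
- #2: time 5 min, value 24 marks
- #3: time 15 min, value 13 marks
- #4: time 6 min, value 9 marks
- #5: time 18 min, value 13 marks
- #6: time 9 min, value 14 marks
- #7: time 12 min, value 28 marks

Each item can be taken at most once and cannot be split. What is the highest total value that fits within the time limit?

61 marks

Check high-value combinations within 23 min:
- #2+#4+#7: time 5+6+12=23, value 24+9+28=61
- #2+#7: time 5+12=17, value 24+28=52
- #1+#2+#4: time 10+5+6=21, value 15+24+9=48
- #2+#4+#6: time 5+6+9=20, value 24+9+14=47
- #1+#7: time 10+12=22, value 15+28=43
Best: 61 marks.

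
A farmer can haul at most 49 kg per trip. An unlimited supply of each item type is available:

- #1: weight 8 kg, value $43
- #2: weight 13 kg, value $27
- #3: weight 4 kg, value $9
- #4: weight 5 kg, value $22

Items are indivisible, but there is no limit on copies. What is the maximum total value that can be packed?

$258

Best value-per-unit is #1 at 43/8, and filling with it alone uses weight 6×8=48. No mix of the others beats 6×43 = 258.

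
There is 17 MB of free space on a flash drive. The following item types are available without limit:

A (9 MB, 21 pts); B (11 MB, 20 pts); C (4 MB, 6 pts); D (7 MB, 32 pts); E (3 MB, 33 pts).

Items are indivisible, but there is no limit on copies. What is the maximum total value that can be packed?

Best value-per-unit is E at 33/3, and filling with it alone uses size 5×3=15. No mix of the others beats 5×33 = 165.

165 pts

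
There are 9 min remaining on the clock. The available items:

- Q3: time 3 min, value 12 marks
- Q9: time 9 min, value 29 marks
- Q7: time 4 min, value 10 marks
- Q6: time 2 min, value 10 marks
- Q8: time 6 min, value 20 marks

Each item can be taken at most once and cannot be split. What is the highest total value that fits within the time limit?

32 marks

Check high-value combinations within 9 min:
- Q3+Q7+Q6: time 3+4+2=9, value 12+10+10=32
- Q3+Q8: time 3+6=9, value 12+20=32
- Q6+Q8: time 2+6=8, value 10+20=30
- Q9: time 9, value 29
Best: 32 marks.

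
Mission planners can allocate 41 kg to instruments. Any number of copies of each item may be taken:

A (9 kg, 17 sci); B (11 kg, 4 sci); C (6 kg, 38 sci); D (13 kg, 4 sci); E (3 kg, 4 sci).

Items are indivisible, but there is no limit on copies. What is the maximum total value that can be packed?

Best value-per-unit is C at 38/6; filling with it alone gives 6×38 = 228.
Optimal mix: 6×C + 1×E → mass 39, value 232.

232 sci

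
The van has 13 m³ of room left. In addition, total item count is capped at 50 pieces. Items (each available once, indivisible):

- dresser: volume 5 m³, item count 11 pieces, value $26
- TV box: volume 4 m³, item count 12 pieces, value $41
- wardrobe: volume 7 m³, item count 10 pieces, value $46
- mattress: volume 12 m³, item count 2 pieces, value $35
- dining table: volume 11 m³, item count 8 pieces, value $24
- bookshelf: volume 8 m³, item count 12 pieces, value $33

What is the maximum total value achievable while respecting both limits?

Feasible sets respecting both limits:
- TV box+wardrobe: volume 11, item count 22, value 87
- TV box+bookshelf: volume 12, item count 24, value 74
- dresser+wardrobe: volume 12, item count 21, value 72
Best: $87.

$87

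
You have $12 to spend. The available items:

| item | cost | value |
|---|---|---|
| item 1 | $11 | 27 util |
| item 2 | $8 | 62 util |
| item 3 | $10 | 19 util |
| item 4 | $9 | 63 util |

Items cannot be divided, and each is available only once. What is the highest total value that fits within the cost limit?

63 util

Check high-value combinations within $12:
- item 4: cost 9, value 63
- item 2: cost 8, value 62
- item 1: cost 11, value 27
Best: 63 util.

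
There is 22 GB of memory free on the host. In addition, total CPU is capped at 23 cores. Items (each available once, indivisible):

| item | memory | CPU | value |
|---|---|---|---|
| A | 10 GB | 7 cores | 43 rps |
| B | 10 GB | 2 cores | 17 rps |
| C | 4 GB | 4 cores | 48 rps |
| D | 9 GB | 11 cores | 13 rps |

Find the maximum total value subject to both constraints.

Feasible sets respecting both limits:
- A+C: memory 14, CPU 11, value 91
- B+C: memory 14, CPU 6, value 65
- C+D: memory 13, CPU 15, value 61
Best: 91 rps.

91 rps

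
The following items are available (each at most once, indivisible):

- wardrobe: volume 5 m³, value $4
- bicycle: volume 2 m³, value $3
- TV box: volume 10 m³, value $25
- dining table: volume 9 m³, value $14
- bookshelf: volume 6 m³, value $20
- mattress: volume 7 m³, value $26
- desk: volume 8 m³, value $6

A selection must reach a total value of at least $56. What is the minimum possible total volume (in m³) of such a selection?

Subsets with value ≥ 56, sorted by total volume:
- dining table+bookshelf+mattress: volume 22, value 60
- TV box+bookshelf+mattress: volume 23, value 71
- bicycle+dining table+bookshelf+mattress: volume 24, value 63
Minimum volume: 22 m³.

22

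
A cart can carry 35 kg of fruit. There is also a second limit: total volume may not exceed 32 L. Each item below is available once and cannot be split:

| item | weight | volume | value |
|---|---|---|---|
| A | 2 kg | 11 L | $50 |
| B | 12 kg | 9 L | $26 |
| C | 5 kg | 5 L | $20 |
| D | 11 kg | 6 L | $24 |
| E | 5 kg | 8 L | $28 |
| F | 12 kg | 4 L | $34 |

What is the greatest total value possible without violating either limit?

Feasible sets respecting both limits:
- A+B+E+F: weight 31, volume 32, value 138
- A+D+E+F: weight 30, volume 29, value 136
- A+C+E+F: weight 24, volume 28, value 132
Best: $138.

$138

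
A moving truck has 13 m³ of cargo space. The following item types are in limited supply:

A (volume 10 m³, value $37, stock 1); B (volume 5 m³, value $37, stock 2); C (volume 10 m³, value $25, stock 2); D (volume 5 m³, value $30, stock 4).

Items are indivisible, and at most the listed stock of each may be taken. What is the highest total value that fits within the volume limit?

Top feasible selections:
- 2×B: volume 10, value 74
- 1×B + 1×D: volume 10, value 67
- 2×D: volume 10, value 60
- 1×B: volume 5, value 37
Best: $74.

$74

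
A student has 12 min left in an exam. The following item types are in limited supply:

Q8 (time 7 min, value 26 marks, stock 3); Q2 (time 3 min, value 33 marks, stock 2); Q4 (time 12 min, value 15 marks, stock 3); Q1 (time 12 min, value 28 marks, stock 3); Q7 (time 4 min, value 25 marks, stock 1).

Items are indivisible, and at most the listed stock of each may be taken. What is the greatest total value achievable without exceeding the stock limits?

91 marks

Top feasible selections:
- 2×Q2 + 1×Q7: time 10, value 91
- 2×Q2: time 6, value 66
Best: 91 marks.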